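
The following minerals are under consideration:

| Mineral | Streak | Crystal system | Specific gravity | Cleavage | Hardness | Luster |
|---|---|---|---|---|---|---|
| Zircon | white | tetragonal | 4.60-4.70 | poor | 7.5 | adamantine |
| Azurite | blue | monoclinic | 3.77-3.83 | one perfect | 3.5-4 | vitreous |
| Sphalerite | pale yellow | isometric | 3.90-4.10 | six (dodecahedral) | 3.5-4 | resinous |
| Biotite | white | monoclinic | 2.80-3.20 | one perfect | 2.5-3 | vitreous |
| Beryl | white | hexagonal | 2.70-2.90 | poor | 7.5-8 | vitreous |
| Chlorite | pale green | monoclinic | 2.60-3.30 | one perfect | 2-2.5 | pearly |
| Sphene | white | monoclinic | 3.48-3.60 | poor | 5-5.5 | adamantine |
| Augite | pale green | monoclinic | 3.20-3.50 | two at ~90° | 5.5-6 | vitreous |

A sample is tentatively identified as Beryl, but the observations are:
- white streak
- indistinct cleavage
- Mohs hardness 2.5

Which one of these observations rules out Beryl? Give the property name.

hardness

White streak: Beryl has white streak — within range.
Indistinct cleavage: Beryl has cleavage poor — within range.
Mohs hardness 2.5: Beryl has hardness 7.5-8 — inconsistent.
Everything matches except the hardness.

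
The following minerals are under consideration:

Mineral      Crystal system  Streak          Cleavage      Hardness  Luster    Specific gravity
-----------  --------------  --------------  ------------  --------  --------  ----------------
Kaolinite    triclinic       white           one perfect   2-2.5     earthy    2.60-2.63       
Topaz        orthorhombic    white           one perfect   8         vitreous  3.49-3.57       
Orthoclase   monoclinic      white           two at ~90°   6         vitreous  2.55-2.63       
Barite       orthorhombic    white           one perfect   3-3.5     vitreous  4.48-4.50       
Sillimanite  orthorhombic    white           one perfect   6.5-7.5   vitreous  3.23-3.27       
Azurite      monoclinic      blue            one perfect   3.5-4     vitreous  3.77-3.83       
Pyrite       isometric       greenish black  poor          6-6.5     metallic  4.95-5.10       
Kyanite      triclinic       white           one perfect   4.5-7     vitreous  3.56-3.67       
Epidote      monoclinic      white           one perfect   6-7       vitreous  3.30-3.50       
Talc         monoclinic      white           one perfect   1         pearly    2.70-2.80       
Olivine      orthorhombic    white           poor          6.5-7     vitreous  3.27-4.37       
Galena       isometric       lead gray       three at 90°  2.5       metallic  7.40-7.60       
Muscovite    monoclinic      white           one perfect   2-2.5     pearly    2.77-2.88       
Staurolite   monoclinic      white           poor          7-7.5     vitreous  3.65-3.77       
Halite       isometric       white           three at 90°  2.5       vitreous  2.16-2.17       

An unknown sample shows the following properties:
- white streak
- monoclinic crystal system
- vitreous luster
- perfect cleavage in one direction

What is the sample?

Epidote

White streak excludes Azurite, Pyrite, Galena.
Monoclinic crystal system: narrows the field to Orthoclase, Epidote, Talc, Muscovite, Staurolite.
Vitreous luster rules out Talc, Muscovite.
Perfect cleavage in one direction: leaves Epidote.
The only mineral consistent with every observation is Epidote.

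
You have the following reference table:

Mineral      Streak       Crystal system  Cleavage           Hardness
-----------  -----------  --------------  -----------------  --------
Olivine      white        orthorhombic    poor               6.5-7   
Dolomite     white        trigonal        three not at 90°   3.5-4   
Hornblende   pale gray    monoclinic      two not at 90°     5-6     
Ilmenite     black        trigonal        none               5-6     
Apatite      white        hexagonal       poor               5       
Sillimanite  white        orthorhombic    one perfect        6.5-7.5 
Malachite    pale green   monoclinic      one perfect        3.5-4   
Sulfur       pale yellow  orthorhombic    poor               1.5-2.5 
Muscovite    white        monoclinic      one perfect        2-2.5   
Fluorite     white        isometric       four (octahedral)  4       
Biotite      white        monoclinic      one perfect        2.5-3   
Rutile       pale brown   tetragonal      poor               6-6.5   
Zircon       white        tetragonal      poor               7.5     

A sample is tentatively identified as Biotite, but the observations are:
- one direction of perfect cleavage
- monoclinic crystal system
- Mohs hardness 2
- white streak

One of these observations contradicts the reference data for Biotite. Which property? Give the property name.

One direction of perfect cleavage: Biotite has cleavage one perfect — within range.
Monoclinic crystal system: Biotite has monoclinic system — within range.
Mohs hardness 2: Biotite has hardness 2.5-3 — does not match.
White streak: Biotite has white streak — within range.
The hardness is the one property that does not fit.

hardness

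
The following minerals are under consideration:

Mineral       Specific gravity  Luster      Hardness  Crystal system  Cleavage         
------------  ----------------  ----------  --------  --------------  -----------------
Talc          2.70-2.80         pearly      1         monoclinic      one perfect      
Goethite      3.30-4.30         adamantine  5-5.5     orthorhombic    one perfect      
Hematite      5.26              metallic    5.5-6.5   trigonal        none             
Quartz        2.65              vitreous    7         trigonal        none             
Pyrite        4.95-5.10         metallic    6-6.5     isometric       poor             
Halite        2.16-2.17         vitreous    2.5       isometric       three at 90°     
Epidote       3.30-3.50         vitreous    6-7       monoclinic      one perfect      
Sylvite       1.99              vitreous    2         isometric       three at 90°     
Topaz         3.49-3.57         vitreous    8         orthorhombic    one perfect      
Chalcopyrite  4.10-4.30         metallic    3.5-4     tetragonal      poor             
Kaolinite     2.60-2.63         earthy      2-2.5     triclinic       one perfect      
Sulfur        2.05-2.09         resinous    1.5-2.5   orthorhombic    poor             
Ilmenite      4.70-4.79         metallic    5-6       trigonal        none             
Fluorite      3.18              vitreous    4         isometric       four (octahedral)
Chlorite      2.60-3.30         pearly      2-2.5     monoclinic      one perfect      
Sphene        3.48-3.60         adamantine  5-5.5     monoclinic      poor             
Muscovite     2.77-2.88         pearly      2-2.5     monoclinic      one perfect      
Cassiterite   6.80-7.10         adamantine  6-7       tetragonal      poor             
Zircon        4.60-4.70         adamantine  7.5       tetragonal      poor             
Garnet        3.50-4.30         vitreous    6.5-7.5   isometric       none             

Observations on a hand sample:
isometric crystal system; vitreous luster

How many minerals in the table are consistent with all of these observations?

4

Isometric crystal system — only Pyrite, Halite, Sylvite, Fluorite, Garnet remain.
Vitreous luster excludes Pyrite.
Consistent with every observation: Fluorite, Garnet, Halite, Sylvite.
That is 4 minerals.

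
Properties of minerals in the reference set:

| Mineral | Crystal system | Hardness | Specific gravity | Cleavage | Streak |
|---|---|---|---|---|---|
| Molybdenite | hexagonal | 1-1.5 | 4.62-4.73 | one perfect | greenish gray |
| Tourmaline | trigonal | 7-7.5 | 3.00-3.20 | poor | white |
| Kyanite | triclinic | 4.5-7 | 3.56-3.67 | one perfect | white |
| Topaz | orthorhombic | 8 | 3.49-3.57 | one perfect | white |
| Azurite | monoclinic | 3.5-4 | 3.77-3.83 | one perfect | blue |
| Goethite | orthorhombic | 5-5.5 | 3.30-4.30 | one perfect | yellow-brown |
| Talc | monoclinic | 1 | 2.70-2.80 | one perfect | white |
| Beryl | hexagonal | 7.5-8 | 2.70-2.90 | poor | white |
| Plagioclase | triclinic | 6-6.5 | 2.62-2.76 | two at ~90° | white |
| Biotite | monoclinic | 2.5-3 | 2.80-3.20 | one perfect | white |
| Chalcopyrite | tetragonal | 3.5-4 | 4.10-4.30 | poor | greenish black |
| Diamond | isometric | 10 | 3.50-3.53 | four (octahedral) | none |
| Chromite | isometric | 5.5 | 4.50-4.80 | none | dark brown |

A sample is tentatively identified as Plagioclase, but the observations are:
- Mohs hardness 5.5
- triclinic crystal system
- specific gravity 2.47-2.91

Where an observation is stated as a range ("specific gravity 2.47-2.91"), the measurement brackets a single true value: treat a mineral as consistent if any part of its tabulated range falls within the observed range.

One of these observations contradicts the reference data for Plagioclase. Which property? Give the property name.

Mohs hardness 5.5: Plagioclase has hardness 6-6.5 — inconsistent.
Triclinic crystal system: Plagioclase has triclinic system — matches.
Specific gravity 2.47-2.91: Plagioclase has SG 2.62-2.76 — matches.
Everything matches except the hardness.

hardness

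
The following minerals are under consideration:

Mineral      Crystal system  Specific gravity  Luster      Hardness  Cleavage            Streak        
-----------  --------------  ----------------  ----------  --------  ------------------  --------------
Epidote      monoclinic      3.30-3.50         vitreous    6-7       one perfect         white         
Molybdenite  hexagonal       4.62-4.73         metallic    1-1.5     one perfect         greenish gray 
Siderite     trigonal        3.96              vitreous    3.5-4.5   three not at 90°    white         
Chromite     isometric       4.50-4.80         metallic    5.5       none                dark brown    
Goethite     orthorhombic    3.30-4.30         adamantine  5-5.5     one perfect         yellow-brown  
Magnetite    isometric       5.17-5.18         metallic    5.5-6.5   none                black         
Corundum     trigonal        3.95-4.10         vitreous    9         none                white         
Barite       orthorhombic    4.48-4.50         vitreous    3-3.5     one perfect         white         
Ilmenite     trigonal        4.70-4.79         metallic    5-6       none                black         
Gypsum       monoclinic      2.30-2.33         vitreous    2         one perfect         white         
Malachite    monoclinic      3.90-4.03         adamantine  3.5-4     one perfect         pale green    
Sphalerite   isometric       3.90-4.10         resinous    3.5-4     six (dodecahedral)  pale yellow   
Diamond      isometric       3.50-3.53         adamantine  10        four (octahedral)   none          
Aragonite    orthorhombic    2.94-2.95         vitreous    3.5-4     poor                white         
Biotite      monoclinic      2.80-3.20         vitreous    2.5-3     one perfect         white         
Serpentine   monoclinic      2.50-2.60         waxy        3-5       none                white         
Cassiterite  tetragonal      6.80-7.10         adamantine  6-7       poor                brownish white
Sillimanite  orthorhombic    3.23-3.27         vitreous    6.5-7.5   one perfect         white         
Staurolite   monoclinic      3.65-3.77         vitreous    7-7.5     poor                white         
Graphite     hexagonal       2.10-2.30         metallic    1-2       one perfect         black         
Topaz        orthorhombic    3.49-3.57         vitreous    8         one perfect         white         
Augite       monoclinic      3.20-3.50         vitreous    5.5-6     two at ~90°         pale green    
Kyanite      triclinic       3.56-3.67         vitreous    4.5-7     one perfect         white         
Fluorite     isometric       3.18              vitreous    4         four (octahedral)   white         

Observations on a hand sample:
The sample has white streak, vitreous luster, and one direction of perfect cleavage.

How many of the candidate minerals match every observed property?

7

White streak — leaves Epidote, Siderite, Corundum, Barite, Gypsum, Aragonite, Biotite, Serpentine, Sillimanite, Staurolite, Topaz, Kyanite, Fluorite.
Vitreous luster is inconsistent with Serpentine.
One direction of perfect cleavage rules out Siderite, Corundum, Aragonite, Staurolite, Fluorite.
The minerals that satisfy all observations are Barite, Biotite, Epidote, Gypsum, Kyanite, Sillimanite, Topaz.
That is 7 minerals.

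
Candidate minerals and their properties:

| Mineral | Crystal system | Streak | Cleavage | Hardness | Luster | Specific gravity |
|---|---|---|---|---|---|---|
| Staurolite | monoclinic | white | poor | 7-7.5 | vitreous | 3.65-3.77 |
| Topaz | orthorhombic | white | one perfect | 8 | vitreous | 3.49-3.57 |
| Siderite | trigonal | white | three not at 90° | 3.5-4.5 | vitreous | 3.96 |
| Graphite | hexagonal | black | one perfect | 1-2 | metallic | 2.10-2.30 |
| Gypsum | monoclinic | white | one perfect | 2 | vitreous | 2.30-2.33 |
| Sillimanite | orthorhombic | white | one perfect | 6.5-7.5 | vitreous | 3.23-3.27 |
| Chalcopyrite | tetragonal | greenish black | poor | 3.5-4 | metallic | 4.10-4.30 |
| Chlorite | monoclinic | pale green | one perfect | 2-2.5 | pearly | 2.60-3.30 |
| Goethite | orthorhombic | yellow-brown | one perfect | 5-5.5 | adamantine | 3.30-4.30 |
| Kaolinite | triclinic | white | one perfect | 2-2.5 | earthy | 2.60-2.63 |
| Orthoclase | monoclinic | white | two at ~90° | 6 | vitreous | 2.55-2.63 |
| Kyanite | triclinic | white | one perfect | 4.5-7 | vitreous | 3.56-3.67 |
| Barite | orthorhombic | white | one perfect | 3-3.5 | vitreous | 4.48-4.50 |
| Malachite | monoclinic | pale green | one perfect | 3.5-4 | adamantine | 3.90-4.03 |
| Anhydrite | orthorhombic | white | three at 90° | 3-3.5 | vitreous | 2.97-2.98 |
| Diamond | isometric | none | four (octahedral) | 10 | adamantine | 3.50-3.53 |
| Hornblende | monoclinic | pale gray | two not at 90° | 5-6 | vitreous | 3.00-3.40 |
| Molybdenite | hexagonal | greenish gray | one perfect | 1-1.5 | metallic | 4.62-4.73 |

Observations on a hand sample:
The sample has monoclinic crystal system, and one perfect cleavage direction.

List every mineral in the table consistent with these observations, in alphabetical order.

Chlorite, Gypsum, Malachite

Monoclinic crystal system — only Staurolite, Gypsum, Chlorite, Orthoclase, Malachite, Hornblende remain.
One perfect cleavage direction eliminates Staurolite, Orthoclase, Hornblende.
The minerals that satisfy all observations are Chlorite, Gypsum, Malachite.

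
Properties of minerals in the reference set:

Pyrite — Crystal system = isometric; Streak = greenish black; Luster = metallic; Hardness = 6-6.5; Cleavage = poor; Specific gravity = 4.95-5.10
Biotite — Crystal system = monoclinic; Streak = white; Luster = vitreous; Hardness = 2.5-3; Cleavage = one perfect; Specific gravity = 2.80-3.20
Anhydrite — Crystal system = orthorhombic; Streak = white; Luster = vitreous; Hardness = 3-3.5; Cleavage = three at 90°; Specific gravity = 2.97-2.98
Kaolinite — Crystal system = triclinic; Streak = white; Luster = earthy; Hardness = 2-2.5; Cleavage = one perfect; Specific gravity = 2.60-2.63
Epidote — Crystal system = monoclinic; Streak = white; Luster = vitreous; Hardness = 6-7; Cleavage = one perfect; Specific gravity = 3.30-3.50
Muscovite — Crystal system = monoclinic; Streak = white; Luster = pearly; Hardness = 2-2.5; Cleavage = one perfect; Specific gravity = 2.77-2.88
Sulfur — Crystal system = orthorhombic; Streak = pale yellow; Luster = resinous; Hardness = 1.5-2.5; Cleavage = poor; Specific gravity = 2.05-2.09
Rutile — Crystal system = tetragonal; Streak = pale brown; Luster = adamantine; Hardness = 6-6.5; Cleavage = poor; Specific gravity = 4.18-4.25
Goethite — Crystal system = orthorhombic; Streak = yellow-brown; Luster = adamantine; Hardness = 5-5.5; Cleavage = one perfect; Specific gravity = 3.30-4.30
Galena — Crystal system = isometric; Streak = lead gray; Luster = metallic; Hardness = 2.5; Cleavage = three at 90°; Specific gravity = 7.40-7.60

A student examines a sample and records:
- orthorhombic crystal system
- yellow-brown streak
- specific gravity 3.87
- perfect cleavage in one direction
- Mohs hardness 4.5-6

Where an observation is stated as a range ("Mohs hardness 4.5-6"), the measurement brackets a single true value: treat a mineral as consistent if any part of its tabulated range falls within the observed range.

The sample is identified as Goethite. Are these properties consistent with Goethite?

Consistent

Orthorhombic crystal system — fits Goethite (orthorhombic system).
Yellow-brown streak — fits Goethite (yellow-brown streak).
Specific gravity 3.87 — fits Goethite (SG 3.30-4.30).
Perfect cleavage in one direction — fits Goethite (cleavage one perfect).
Mohs hardness 4.5-6 — fits Goethite (hardness 5-5.5).
All observations are consistent with the tabulated values for Goethite.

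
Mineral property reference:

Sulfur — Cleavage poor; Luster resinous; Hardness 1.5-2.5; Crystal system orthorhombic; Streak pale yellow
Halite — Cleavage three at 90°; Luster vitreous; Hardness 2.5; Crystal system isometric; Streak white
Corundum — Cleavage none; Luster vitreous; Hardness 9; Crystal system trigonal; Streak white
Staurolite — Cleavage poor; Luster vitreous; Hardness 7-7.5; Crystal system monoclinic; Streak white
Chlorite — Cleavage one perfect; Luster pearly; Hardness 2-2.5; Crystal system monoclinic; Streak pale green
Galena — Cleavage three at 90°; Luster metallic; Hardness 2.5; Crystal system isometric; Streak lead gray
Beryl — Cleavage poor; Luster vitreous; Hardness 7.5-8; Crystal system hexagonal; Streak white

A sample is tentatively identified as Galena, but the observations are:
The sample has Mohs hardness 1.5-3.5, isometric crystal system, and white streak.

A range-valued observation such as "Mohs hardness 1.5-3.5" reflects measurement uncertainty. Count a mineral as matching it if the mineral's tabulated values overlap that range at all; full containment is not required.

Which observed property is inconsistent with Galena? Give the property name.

streak

Mohs hardness 1.5-3.5: Galena has hardness 2.5 — agrees.
Isometric crystal system: Galena has isometric system — agrees.
White streak: Galena has lead gray streak — outside the reference range.
Only the streak is inconsistent.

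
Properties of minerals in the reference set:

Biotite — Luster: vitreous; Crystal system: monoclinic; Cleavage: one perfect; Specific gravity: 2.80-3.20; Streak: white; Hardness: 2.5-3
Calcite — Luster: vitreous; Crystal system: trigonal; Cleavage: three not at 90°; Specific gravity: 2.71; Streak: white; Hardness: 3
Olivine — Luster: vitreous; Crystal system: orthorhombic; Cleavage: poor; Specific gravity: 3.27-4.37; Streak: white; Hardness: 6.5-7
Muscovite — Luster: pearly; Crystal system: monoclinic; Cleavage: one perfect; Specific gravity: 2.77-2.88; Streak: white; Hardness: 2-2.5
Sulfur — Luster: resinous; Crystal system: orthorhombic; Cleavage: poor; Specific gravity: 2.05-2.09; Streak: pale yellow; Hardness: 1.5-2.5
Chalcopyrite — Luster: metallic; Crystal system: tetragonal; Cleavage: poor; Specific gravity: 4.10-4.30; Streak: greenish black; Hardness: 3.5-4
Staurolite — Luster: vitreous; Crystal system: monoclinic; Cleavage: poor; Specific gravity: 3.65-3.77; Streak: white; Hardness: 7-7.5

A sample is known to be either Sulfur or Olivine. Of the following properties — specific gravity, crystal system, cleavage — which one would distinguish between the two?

specific gravity

Specific gravity: Sulfur 2.05-2.09, Olivine 3.27-4.37 — different.
Crystal system: both orthorhombic — identical.
Cleavage: both poor — identical.
Only specific gravity differs between Sulfur and Olivine among the listed tests.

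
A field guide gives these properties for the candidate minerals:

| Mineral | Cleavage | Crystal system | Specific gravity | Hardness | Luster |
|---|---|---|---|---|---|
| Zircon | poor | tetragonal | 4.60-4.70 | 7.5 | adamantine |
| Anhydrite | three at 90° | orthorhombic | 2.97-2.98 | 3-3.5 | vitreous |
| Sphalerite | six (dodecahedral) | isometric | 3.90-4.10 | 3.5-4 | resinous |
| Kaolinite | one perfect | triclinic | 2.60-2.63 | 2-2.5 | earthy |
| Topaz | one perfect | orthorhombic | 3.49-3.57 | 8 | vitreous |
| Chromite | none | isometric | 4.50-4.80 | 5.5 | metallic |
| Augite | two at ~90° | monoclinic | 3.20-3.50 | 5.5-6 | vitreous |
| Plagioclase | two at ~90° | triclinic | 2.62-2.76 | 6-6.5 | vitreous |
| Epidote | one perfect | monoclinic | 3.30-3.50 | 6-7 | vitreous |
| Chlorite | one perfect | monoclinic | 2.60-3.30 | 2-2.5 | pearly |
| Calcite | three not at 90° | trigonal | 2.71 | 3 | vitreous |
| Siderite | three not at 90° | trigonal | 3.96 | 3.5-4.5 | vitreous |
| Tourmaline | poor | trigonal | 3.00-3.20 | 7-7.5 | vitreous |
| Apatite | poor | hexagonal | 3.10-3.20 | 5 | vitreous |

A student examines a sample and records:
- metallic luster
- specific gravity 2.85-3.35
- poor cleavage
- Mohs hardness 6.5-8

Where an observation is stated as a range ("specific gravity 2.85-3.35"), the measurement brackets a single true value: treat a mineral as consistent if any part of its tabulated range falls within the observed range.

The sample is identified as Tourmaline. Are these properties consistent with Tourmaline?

Inconsistent

Metallic luster — Tourmaline has vitreous luster; a mismatch.
Specific gravity 2.85-3.35 — matches Tourmaline (SG 3.00-3.20).
Poor cleavage — matches Tourmaline (cleavage poor).
Mohs hardness 6.5-8 — matches Tourmaline (hardness 7-7.5).
The luster observation rules out Tourmaline.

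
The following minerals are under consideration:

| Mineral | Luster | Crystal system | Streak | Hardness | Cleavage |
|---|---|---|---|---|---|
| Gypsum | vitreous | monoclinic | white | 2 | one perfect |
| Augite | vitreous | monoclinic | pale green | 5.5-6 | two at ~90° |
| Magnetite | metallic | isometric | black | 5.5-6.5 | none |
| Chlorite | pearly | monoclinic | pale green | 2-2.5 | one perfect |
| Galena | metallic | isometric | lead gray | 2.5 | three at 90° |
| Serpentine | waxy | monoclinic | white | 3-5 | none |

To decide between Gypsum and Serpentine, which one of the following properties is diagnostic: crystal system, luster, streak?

Crystal system: both monoclinic — shared.
Luster: Gypsum vitreous, Serpentine waxy — distinct.
Streak: both white — shared.
Only luster differs between Gypsum and Serpentine among the listed tests.

luster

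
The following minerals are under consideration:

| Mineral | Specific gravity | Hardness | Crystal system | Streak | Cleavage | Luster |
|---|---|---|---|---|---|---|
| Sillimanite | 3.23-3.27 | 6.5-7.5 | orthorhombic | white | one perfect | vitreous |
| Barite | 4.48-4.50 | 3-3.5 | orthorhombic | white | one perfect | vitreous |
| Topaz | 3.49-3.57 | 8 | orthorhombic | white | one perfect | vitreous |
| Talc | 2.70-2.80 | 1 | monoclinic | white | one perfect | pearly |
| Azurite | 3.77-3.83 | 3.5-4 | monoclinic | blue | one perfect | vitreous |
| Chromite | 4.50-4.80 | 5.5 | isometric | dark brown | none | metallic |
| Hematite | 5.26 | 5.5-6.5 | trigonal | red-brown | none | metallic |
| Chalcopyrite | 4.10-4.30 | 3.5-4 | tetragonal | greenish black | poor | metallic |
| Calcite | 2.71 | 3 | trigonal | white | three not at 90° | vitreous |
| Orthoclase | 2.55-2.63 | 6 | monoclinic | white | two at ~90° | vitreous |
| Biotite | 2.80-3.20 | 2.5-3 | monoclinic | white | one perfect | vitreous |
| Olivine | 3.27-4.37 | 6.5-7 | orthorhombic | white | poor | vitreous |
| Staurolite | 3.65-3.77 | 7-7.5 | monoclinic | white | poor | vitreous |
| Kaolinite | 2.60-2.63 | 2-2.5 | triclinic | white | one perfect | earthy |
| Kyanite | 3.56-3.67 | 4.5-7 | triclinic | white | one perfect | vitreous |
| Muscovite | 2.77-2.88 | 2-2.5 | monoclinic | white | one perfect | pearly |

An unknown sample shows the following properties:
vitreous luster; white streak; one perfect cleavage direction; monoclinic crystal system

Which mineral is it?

Vitreous luster rules out Talc, Chromite, Hematite, Chalcopyrite, Kaolinite, Muscovite.
White streak eliminates Azurite.
One perfect cleavage direction rules out Calcite, Orthoclase, Olivine, Staurolite.
Monoclinic crystal system: narrows the field to Biotite.
The only mineral consistent with every observation is Biotite.

Biotite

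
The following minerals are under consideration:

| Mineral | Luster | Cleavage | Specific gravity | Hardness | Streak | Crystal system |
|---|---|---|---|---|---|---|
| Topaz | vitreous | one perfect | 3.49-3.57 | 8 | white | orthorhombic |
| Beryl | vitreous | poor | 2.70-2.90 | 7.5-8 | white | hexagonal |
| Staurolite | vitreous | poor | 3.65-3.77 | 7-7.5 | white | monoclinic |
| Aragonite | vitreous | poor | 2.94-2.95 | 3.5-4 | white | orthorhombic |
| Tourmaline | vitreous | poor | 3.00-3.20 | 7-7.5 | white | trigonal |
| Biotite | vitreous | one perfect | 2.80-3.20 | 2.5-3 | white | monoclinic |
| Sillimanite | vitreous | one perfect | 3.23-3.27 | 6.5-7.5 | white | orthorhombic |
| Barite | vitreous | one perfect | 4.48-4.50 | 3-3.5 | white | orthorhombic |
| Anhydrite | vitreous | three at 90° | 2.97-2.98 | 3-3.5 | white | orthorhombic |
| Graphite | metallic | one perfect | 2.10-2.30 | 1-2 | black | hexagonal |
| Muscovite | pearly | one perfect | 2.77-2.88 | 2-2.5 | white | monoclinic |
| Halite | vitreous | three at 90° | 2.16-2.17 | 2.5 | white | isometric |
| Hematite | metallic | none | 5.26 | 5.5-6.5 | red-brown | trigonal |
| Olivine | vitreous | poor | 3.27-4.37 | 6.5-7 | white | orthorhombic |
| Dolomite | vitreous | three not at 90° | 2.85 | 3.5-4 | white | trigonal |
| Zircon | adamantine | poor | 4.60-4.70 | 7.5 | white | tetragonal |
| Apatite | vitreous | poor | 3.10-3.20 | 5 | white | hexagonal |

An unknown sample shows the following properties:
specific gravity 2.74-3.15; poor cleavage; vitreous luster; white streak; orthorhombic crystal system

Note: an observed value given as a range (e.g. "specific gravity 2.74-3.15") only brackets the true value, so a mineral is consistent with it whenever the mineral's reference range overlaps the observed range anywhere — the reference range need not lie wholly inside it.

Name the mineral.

Aragonite

Specific gravity 2.74-3.15 — leaves Beryl, Aragonite, Tourmaline, Biotite, Anhydrite, Muscovite, Dolomite, Apatite.
Poor cleavage is inconsistent with Biotite, Anhydrite, Muscovite, Dolomite.
Vitreous luster — every remaining candidate is consistent.
White streak — consistent with all remaining minerals.
Orthorhombic crystal system — leaves Aragonite.
The only mineral consistent with every observation is Aragonite.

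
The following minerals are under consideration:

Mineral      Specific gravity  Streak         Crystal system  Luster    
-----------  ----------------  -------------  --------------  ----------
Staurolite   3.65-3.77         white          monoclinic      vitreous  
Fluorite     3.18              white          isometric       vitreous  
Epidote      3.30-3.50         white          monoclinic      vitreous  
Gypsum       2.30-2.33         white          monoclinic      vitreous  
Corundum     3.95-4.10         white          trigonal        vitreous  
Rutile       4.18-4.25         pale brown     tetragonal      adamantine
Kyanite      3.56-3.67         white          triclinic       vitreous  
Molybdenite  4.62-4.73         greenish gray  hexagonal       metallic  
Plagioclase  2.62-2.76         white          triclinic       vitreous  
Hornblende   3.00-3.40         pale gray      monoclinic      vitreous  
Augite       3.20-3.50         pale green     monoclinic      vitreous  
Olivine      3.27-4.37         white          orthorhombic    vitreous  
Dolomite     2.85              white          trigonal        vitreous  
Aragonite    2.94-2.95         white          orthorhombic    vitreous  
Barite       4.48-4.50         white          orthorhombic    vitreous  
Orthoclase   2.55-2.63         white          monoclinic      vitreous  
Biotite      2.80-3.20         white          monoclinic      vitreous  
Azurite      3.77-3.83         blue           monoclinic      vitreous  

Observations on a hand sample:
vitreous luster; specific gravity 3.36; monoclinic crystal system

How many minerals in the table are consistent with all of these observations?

Vitreous luster excludes Rutile, Molybdenite.
Specific gravity 3.36: Epidote, Hornblende, Augite, Olivine remain.
Monoclinic crystal system eliminates Olivine.
The minerals that satisfy all observations are Augite, Epidote, Hornblende.
That is 3 minerals.

3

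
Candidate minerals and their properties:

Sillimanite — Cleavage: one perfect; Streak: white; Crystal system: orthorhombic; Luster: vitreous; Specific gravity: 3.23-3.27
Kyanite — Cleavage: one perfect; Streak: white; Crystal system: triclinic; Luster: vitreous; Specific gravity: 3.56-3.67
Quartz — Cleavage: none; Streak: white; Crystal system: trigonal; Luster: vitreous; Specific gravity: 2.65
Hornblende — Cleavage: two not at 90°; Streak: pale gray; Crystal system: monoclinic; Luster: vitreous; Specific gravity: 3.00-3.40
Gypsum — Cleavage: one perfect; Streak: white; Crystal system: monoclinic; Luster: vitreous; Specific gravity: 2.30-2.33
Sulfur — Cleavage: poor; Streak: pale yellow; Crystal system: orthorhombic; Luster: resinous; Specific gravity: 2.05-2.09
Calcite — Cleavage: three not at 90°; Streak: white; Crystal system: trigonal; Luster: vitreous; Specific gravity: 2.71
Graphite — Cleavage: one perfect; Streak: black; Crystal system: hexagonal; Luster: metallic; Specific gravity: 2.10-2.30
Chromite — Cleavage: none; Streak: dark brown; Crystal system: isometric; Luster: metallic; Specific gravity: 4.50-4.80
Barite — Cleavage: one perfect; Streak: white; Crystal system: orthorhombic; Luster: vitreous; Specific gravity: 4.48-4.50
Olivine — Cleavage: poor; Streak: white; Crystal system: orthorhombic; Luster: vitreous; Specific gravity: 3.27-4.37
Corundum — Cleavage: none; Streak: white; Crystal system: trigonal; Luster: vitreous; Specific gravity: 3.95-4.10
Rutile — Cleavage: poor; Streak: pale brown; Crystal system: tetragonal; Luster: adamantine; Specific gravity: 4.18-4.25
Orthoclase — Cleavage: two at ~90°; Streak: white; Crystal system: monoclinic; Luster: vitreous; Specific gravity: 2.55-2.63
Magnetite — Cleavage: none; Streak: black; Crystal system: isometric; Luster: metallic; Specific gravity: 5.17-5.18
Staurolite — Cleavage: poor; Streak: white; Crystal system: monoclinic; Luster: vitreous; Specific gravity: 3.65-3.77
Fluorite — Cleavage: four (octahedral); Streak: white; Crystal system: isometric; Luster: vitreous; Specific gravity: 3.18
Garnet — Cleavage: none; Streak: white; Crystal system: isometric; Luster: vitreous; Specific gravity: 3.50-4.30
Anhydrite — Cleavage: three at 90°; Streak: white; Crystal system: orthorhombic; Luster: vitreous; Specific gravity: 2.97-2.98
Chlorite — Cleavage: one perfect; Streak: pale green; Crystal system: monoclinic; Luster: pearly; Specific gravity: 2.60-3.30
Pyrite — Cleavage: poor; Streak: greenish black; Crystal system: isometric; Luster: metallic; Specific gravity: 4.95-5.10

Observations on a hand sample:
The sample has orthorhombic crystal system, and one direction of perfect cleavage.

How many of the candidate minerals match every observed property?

2

Orthorhombic crystal system: Sillimanite, Sulfur, Barite, Olivine, Anhydrite remain.
One direction of perfect cleavage: narrows the field to Sillimanite, Barite.
The minerals that satisfy all observations are Barite, Sillimanite.
That is 2 minerals.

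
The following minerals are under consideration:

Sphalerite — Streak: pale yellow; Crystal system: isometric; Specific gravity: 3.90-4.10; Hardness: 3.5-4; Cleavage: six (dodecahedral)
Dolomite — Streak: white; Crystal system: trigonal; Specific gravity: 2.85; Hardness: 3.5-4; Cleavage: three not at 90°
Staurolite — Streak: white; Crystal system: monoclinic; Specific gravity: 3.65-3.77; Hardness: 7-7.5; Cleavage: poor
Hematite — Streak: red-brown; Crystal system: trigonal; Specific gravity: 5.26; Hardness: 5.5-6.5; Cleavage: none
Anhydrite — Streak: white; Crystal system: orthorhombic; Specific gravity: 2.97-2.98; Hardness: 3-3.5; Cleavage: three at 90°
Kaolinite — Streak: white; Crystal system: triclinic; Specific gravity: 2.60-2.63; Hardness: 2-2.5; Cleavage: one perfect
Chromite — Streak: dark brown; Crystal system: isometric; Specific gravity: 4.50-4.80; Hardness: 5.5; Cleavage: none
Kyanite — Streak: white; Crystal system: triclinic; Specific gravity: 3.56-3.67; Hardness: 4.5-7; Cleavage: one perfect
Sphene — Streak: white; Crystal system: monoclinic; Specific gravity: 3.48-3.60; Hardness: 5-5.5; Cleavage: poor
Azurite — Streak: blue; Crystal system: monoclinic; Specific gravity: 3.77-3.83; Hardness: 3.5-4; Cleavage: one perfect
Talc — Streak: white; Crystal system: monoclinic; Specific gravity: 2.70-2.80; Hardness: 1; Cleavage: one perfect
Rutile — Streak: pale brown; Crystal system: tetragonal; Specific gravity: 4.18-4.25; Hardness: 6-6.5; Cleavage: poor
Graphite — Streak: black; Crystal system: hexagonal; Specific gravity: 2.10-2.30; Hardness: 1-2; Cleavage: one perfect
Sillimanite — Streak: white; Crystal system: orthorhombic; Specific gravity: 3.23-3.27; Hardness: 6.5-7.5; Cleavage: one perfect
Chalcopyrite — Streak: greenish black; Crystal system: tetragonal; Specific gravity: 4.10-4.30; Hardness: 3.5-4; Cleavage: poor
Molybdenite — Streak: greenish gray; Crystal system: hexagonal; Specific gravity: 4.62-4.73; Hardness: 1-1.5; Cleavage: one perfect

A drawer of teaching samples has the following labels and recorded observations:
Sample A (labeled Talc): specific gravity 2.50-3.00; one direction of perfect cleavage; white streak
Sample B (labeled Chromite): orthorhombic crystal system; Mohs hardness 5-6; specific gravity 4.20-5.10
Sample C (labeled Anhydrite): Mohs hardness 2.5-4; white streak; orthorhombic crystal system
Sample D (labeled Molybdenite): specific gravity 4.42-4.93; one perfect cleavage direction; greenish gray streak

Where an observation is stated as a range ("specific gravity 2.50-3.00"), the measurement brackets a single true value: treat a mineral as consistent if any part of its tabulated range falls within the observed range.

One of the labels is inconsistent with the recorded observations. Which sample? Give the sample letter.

Sample A: every observation is compatible with the reference values for Talc.
Sample B: orthorhombic crystal system is outside the reference for Chromite (isometric system) — mislabeled.
Sample C: every observation is compatible with the reference values for Anhydrite.
Sample D: every observation is compatible with the reference values for Molybdenite.
Sample B is the mislabeled one.

B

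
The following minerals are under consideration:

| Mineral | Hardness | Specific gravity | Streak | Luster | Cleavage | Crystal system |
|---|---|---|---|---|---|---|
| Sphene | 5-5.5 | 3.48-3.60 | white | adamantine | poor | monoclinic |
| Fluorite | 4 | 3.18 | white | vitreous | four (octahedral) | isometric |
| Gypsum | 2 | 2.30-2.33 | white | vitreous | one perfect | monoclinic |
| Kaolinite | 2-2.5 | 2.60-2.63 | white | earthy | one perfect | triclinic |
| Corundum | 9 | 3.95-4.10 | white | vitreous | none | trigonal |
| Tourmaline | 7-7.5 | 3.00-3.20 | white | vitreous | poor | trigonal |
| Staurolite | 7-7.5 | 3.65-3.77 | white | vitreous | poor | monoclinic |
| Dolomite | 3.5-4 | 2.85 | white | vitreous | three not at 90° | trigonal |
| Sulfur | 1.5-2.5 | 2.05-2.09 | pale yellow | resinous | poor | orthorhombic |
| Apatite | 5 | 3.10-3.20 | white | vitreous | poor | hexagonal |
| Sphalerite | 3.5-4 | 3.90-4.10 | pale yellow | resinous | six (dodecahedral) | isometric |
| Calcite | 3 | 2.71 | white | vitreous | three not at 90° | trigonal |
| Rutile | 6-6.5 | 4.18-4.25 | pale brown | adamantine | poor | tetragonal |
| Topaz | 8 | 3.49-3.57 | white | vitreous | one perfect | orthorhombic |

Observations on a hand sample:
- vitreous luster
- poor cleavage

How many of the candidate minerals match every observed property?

3

Vitreous luster is inconsistent with Sphene, Kaolinite, Sulfur, Sphalerite, Rutile.
Poor cleavage: leaves Tourmaline, Staurolite, Apatite.
The minerals that satisfy all observations are Apatite, Staurolite, Tourmaline.
That is 3 minerals.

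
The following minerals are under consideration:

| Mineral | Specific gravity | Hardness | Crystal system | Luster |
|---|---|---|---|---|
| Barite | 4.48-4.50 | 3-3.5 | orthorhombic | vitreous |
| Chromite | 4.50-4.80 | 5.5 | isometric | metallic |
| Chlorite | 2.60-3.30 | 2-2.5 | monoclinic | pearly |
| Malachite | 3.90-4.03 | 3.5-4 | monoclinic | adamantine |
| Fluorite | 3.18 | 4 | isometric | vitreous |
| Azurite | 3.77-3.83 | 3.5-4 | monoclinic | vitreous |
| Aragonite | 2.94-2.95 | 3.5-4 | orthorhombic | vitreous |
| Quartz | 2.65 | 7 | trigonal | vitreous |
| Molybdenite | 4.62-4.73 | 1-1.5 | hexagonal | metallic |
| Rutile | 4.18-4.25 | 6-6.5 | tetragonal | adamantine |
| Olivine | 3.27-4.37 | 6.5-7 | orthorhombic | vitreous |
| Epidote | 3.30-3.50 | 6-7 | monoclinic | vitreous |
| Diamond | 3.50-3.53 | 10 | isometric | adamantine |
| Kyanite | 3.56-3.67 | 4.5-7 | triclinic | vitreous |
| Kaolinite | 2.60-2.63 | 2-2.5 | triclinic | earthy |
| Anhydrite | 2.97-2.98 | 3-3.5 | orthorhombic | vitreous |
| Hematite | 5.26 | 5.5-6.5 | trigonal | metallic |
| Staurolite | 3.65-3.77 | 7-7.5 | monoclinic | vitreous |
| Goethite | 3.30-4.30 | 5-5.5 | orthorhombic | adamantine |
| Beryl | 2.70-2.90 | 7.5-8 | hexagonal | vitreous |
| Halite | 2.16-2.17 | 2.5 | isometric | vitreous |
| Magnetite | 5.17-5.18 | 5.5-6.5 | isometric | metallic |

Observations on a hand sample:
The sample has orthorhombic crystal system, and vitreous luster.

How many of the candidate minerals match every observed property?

Orthorhombic crystal system: Barite, Aragonite, Olivine, Anhydrite, Goethite remain.
Vitreous luster is inconsistent with Goethite.
The minerals that satisfy all observations are Anhydrite, Aragonite, Barite, Olivine.
That is 4 minerals.

4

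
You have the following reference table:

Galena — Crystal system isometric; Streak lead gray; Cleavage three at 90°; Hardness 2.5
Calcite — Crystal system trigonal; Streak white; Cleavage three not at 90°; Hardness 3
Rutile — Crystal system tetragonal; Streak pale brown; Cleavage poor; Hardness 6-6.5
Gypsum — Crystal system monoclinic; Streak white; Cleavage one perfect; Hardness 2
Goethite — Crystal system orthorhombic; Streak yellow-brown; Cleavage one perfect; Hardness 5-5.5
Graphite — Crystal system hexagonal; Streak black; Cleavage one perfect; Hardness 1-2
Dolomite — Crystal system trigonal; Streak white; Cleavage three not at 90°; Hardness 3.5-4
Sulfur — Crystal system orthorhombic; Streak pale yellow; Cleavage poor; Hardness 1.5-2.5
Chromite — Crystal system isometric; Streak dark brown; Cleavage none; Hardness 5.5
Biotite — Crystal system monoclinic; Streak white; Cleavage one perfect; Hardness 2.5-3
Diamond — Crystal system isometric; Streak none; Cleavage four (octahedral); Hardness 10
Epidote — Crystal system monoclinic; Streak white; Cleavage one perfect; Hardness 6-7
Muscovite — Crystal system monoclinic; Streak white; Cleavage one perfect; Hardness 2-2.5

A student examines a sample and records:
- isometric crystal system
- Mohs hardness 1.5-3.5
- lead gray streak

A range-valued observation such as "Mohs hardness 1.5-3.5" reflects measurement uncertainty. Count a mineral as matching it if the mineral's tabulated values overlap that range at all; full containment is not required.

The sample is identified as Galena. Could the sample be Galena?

Isometric crystal system — matches Galena (isometric system).
Mohs hardness 1.5-3.5 — matches Galena (hardness 2.5).
Lead gray streak — matches Galena (lead gray streak).
All observations are consistent with the tabulated values for Galena.

Yes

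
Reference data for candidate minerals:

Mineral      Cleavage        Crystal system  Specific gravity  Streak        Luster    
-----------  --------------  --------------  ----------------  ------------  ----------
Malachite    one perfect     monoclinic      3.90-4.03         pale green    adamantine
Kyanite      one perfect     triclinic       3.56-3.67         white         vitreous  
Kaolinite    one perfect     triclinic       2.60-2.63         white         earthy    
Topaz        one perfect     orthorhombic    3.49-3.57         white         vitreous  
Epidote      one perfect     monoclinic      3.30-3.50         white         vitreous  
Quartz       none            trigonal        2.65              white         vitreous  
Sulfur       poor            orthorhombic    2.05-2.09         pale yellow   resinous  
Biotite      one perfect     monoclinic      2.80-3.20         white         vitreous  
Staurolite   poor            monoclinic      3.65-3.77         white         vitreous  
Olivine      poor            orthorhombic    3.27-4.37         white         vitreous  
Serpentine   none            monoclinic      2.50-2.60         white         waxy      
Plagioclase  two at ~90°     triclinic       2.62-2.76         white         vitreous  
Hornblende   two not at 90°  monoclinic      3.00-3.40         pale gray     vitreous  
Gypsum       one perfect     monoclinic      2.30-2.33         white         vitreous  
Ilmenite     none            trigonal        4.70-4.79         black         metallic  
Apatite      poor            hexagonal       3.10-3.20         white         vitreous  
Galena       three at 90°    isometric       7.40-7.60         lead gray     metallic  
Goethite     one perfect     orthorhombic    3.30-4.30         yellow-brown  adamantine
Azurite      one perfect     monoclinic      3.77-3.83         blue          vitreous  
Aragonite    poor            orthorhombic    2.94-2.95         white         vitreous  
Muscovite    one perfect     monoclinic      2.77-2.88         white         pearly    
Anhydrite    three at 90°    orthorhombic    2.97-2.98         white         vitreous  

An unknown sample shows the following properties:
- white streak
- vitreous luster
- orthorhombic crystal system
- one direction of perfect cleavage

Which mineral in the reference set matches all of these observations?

Topaz

White streak: only Kyanite, Kaolinite, Topaz, Epidote, Quartz, Biotite, Staurolite, Olivine, Serpentine, Plagioclase, Gypsum, Apatite, Aragonite, Muscovite, Anhydrite remain.
Vitreous luster eliminates Kaolinite, Serpentine, Muscovite.
Orthorhombic crystal system: Topaz, Olivine, Aragonite, Anhydrite remain.
One direction of perfect cleavage: narrows the field to Topaz.
The only mineral consistent with every observation is Topaz.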